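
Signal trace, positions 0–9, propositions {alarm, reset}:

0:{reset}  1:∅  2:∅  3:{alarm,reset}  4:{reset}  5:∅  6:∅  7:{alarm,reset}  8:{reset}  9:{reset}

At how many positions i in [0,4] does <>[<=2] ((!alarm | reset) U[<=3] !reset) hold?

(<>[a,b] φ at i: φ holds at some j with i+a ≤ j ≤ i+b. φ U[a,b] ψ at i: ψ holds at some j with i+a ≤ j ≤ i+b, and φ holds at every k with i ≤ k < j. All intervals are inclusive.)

5

Evaluate at each i in [0,4]:
  i=0: ✓ (witness j=0)
  i=1: ✓ (witness j=1)
  i=2: ✓ (witness j=2)
  i=3: ✓ (witness j=3)
  i=4: ✓ (witness j=4)
Positions where it holds: {0, 1, 2, 3, 4} → 5.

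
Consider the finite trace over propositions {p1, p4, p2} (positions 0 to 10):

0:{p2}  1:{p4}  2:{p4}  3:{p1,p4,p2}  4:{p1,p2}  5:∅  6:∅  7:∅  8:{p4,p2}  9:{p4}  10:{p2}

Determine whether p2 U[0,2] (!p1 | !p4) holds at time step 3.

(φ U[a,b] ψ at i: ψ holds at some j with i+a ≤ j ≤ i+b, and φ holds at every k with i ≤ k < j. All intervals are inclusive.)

Need some j in [3,5] with (!p1 | !p4), and p2 at every k in [3,j-1].
  j=3: (!p1 | !p4) false.
  j=4: (!p1 | !p4) holds; p2 holds at every k in [3,3] → satisfied.

True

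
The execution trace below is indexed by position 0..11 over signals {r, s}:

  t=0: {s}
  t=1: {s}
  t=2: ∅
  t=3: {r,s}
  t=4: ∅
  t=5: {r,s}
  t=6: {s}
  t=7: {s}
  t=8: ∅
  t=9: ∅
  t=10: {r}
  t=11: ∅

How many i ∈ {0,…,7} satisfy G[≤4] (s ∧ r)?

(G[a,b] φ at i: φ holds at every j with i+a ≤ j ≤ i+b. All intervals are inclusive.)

0

Evaluate at each i in [0,7]:
  i=0: ✗ (fails at j=0)
  i=1: ✗ (fails at j=1)
  i=2: ✗ (fails at j=2)
  i=3: ✗ (fails at j=4)
  i=4: ✗ (fails at j=4)
  i=5: ✗ (fails at j=6)
  i=6: ✗ (fails at j=6)
  i=7: ✗ (fails at j=7)
Positions where it holds: {} → 0.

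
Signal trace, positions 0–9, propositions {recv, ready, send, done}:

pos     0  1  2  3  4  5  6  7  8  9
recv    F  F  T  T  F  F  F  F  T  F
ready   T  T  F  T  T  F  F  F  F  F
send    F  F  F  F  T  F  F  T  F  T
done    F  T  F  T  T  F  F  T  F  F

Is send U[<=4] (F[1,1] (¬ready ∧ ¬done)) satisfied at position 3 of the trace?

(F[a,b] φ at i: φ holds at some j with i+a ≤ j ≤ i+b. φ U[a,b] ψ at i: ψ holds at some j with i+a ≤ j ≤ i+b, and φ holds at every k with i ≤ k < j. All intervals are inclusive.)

Need some j in [3,7] with F[1,1] (¬ready ∧ ¬done), and send at every k in [3,j-1].
  j=3: F[1,1] (¬ready ∧ ¬done) — fails (none in [4,4]).
  j=4: F[1,1] (¬ready ∧ ¬done) holds, but send fails at k=3 → not this j.
  j=5: F[1,1] (¬ready ∧ ¬done) holds, but send fails at k=3 → not this j.
  j=6: F[1,1] (¬ready ∧ ¬done) — fails (none in [7,7]).
  j=7: F[1,1] (¬ready ∧ ¬done) holds, but send fails at k=3 → not this j.
No j in the window works → until fails.

No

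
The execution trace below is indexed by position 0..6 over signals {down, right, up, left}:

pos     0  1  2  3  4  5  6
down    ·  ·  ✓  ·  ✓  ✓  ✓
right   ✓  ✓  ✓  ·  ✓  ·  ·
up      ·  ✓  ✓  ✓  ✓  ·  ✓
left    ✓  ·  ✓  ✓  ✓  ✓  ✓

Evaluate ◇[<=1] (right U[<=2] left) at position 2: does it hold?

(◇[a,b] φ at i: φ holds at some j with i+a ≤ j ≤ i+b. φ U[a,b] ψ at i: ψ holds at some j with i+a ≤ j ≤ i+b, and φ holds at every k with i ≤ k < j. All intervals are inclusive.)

Check (right U[<=2] left) at each j in [2,3]:
  j=2: holds
  j=3: holds
Found at j=2 → formula holds.

True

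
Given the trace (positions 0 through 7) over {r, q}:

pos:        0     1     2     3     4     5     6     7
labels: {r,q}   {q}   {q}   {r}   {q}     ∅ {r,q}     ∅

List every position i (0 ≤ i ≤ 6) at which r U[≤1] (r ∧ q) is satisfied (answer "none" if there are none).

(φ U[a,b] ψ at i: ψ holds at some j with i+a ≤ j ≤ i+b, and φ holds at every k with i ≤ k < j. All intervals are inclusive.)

0, 6

Evaluate at each i in [0,6]:
  i=0: ✓ (rhs at j=0)
  i=1: ✗ (no rhs in [1,2])
  i=2: ✗ (no rhs in [2,3])
  i=3: ✗ (no rhs in [3,4])
  i=4: ✗ (no rhs in [4,5])
  i=5: ✗ (lhs fails at k=5 before rhs at j=6)
  i=6: ✓ (rhs at j=6)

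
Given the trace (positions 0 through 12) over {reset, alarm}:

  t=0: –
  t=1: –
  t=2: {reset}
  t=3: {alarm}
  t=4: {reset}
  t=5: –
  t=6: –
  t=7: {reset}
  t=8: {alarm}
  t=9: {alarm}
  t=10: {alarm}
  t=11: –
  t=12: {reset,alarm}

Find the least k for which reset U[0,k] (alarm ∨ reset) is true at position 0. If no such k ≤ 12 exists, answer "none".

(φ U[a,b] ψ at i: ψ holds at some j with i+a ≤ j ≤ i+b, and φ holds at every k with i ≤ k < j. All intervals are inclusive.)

none

Need earliest j ≥ 0 with (alarm ∨ reset), and reset at every k in [0,j-1].
  j=0: rhs fails.
  j=1: rhs fails.
  j=2: rhs holds but lhs fails at k=0.
  j=3: rhs holds but lhs fails at k=0.
  j=4: rhs holds but lhs fails at k=0.
  j=5: rhs fails.
  j=6: rhs fails.
  j=7: rhs holds but lhs fails at k=0.
  j=8: rhs holds but lhs fails at k=0.
  j=9: rhs holds but lhs fails at k=0.
  j=10: rhs holds but lhs fails at k=0.
  j=11: rhs fails.
  j=12: rhs holds but lhs fails at k=0.
No witness within the range → none.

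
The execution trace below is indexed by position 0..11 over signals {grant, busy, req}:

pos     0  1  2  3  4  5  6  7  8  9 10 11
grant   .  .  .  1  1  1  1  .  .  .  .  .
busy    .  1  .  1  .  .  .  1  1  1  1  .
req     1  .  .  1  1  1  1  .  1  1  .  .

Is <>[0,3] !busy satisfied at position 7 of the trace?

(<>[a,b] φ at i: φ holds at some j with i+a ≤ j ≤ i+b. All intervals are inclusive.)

No

Check !busy at each j in [7,10]:
  j=7: false
  j=8: false
  j=9: false
  j=10: false
No position in the window satisfies it → formula fails.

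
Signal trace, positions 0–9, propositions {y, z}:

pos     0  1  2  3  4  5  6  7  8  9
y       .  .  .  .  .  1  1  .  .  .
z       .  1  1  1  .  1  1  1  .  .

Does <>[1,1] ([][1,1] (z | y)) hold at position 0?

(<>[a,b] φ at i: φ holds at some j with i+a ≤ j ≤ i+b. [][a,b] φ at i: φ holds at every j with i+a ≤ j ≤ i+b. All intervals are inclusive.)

Yes

Check [][1,1] (z | y) at each j in [1,1]:
  j=1: holds on [2,2]
Found at j=1 → formula holds.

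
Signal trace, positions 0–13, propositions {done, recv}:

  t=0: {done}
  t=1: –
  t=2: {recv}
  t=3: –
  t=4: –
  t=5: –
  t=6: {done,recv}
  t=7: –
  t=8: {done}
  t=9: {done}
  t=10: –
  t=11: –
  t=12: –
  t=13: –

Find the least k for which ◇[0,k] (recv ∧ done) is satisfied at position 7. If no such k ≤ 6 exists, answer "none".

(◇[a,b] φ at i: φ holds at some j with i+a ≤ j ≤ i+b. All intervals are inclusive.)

none

Scan j = 7,8,… for (recv ∧ done):
  j=7: fails
  j=8: fails
  j=9: fails
  j=10: fails
  j=11: fails
  j=12: fails
  j=13: fails
No j in [7,13] satisfies it → none.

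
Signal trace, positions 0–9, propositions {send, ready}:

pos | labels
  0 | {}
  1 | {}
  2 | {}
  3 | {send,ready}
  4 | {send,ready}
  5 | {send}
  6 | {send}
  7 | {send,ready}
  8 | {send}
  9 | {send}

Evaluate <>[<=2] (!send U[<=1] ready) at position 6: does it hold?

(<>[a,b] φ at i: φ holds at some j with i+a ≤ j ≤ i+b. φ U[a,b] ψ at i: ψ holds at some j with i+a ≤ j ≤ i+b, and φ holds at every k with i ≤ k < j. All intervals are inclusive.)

Check (!send U[<=1] ready) at each j in [6,8]:
  j=6: fails
  j=7: holds
  j=8: fails
Found at j=7 → formula holds.

Yes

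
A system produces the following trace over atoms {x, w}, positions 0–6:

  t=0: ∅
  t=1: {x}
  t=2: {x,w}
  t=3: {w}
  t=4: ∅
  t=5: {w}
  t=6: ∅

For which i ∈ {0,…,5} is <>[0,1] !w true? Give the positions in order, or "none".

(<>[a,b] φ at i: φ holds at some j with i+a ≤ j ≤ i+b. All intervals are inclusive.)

0, 1, 3, 4, 5

Evaluate at each i in [0,5]:
  i=0: ✓ (witness j=0)
  i=1: ✓ (witness j=1)
  i=2: ✗ (none in [2,3])
  i=3: ✓ (witness j=4)
  i=4: ✓ (witness j=4)
  i=5: ✓ (witness j=6)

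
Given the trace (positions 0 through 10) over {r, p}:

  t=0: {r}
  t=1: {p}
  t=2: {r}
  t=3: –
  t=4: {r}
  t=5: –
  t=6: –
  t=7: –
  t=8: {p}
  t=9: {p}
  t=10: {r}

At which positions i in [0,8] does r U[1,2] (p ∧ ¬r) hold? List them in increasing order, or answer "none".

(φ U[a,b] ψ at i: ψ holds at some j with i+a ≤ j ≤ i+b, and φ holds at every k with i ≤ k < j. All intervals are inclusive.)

Evaluate at each i in [0,8]:
  i=0: ✓ (rhs at j=1; lhs holds on [0,0])
  i=1: ✗ (no rhs in [2,3])
  i=2: ✗ (no rhs in [3,4])
  i=3: ✗ (no rhs in [4,5])
  i=4: ✗ (no rhs in [5,6])
  i=5: ✗ (no rhs in [6,7])
  i=6: ✗ (lhs fails at k=6 before rhs at j=8)
  i=7: ✗ (lhs fails at k=7 before rhs at j=8)
  i=8: ✗ (lhs fails at k=8 before rhs at j=9)

0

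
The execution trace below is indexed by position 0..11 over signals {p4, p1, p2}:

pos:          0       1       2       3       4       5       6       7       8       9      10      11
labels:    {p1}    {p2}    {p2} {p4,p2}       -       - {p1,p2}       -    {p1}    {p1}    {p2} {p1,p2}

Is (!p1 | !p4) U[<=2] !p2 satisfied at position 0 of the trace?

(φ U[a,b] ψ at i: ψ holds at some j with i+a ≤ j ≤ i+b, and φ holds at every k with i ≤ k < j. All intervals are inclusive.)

Yes

Need some j in [0,2] with !p2, and (!p1 | !p4) at every k in [0,j-1].
  j=0: !p2 holds; no prefix to check → satisfied.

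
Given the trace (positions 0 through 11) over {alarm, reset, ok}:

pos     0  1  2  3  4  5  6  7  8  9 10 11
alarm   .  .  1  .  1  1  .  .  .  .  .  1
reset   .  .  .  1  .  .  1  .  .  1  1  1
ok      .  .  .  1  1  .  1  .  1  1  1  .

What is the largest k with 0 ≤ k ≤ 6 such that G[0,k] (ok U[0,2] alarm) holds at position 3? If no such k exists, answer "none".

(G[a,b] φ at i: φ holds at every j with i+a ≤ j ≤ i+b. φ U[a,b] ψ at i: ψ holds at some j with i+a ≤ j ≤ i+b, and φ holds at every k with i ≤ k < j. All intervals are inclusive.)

(ok U[0,2] alarm) must hold from j=3 onward; find where it first fails.
  j=3: holds
  j=4: holds
  j=5: holds
  j=6: fails
Holds on [3,5], so largest k = 2.

2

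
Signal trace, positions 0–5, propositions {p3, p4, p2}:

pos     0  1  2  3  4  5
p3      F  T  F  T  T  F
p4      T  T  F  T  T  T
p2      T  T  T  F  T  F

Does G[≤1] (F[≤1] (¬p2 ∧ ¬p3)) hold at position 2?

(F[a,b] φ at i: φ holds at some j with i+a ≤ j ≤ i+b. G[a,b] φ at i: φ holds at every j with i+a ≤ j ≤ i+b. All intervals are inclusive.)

No

Check F[≤1] (¬p2 ∧ ¬p3) at every j in [2,3]:
  j=2: fails (none in [2,3])
  j=3: fails (none in [3,4])
Fails at j=2 → formula fails.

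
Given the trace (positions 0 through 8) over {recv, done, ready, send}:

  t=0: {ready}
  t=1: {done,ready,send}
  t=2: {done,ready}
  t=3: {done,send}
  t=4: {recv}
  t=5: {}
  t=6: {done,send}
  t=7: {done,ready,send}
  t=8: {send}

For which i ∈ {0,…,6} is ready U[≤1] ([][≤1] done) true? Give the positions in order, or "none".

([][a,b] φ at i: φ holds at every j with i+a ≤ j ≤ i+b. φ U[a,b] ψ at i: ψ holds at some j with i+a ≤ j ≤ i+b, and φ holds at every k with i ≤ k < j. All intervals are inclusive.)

Evaluate at each i in [0,6]:
  i=0: ✓ (rhs at j=1; lhs holds on [0,0])
  i=1: ✓ (rhs at j=1)
  i=2: ✓ (rhs at j=2)
  i=3: ✗ (no rhs in [3,4])
  i=4: ✗ (no rhs in [4,5])
  i=5: ✗ (lhs fails at k=5 before rhs at j=6)
  i=6: ✓ (rhs at j=6)

0, 1, 2, 6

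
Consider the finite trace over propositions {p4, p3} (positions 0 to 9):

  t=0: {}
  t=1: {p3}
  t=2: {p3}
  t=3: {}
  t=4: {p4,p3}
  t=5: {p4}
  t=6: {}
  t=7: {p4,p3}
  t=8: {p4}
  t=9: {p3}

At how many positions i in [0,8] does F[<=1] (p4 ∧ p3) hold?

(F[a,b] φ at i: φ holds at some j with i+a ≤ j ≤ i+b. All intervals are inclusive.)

4

Evaluate at each i in [0,8]:
  i=0: ✗ (none in [0,1])
  i=1: ✗ (none in [1,2])
  i=2: ✗ (none in [2,3])
  i=3: ✓ (witness j=4)
  i=4: ✓ (witness j=4)
  i=5: ✗ (none in [5,6])
  i=6: ✓ (witness j=7)
  i=7: ✓ (witness j=7)
  i=8: ✗ (none in [8,9])
Positions where it holds: {3, 4, 6, 7} → 4.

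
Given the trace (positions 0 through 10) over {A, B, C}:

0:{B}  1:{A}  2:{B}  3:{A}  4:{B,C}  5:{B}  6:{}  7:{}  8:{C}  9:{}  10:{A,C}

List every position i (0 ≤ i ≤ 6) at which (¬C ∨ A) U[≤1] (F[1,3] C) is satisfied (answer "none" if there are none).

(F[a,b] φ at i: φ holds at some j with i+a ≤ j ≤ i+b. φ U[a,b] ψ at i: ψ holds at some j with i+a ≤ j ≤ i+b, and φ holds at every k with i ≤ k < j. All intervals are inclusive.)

0, 1, 2, 3, 5, 6

Evaluate at each i in [0,6]:
  i=0: ✓ (rhs at j=1; lhs holds on [0,0])
  i=1: ✓ (rhs at j=1)
  i=2: ✓ (rhs at j=2)
  i=3: ✓ (rhs at j=3)
  i=4: ✗ (lhs fails at k=4 before rhs at j=5)
  i=5: ✓ (rhs at j=5)
  i=6: ✓ (rhs at j=6)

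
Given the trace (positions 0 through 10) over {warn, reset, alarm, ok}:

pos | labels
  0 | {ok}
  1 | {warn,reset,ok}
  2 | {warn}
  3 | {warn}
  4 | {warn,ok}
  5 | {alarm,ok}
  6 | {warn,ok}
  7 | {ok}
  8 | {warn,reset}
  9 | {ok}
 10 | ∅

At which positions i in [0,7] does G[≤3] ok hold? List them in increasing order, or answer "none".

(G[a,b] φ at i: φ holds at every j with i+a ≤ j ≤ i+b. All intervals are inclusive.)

Evaluate at each i in [0,7]:
  i=0: ✗ (fails at j=2)
  i=1: ✗ (fails at j=2)
  i=2: ✗ (fails at j=2)
  i=3: ✗ (fails at j=3)
  i=4: ✓ (all of [4,7])
  i=5: ✗ (fails at j=8)
  i=6: ✗ (fails at j=8)
  i=7: ✗ (fails at j=8)

4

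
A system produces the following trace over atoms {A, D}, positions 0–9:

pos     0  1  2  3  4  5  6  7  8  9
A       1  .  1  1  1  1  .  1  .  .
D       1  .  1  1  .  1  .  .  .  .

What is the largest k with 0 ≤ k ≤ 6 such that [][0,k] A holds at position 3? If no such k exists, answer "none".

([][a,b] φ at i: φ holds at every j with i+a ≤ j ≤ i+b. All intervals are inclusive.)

2

A must hold from j=3 onward; find where it first fails.
  j=3: holds
  j=4: holds
  j=5: holds
  j=6: fails
Holds on [3,5], so largest k = 2.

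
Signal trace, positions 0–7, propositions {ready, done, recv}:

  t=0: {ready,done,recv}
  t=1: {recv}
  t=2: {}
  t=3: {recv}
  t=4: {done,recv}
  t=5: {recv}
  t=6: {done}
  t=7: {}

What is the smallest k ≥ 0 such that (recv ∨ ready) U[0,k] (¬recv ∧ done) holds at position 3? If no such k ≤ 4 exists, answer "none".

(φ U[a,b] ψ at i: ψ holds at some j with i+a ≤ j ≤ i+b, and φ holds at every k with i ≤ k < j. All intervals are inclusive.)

3

Need earliest j ≥ 3 with (¬recv ∧ done), and (recv ∨ ready) at every k in [3,j-1].
  j=3: rhs fails.
  j=4: rhs fails.
  j=5: rhs fails.
  j=6: rhs holds; lhs holds on [3,5]. k = 3.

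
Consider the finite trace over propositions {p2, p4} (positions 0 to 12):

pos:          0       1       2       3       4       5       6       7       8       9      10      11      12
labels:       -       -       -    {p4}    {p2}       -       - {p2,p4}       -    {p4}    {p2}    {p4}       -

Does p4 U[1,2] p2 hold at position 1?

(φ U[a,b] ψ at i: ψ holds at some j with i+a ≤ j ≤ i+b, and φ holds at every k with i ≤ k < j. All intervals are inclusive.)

Does not hold

Need some j in [2,3] with p2, and p4 at every k in [1,j-1].
  j=2: p2 false.
  j=3: p2 false.
No j in the window works → until fails.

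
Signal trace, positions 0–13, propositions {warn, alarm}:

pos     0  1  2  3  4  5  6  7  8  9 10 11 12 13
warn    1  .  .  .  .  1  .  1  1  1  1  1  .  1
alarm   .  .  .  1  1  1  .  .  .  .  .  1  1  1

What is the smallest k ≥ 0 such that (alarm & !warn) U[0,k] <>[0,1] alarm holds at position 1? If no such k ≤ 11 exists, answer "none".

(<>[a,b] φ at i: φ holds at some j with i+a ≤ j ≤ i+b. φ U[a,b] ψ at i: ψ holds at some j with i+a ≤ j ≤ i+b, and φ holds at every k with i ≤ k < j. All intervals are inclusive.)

none

Need earliest j ≥ 1 with <>[0,1] alarm, and (alarm & !warn) at every k in [1,j-1].
  j=1: rhs fails.
  j=2: rhs holds but lhs fails at k=1.
  j=3: rhs holds but lhs fails at k=1.
  j=4: rhs holds but lhs fails at k=1.
  j=5: rhs holds but lhs fails at k=1.
  j=6: rhs fails.
  j=7: rhs fails.
  j=8: rhs fails.
  j=9: rhs fails.
  j=10: rhs holds but lhs fails at k=1.
  j=11: rhs holds but lhs fails at k=1.
  j=12: rhs holds but lhs fails at k=1.
No witness within the range → none.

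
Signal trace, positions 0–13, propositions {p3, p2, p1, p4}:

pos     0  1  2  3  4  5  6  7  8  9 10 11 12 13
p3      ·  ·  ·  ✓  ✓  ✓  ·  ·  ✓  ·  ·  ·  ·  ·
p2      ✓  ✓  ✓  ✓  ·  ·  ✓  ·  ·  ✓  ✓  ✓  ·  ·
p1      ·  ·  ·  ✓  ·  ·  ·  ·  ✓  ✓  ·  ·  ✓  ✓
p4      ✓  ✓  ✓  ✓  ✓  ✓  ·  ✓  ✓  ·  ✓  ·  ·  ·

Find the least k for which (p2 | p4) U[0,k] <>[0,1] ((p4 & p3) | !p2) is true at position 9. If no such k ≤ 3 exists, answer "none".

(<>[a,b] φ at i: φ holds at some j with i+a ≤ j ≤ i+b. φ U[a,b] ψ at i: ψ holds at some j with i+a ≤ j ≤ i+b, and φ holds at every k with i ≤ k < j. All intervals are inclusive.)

2

Need earliest j ≥ 9 with <>[0,1] ((p4 & p3) | !p2), and (p2 | p4) at every k in [9,j-1].
  j=9: rhs fails.
  j=10: rhs fails.
  j=11: rhs holds; lhs holds on [9,10]. k = 2.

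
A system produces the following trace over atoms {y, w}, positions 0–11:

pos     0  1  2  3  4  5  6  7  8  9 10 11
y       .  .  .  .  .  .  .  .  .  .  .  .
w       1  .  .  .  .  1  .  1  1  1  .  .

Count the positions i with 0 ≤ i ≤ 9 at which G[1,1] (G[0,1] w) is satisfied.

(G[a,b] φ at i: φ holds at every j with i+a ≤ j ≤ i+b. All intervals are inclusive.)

2

Evaluate at each i in [0,9]:
  i=0: ✗ (fails at j=1)
  i=1: ✗ (fails at j=2)
  i=2: ✗ (fails at j=3)
  i=3: ✗ (fails at j=4)
  i=4: ✗ (fails at j=5)
  i=5: ✗ (fails at j=6)
  i=6: ✓ (all of [7,7])
  i=7: ✓ (all of [8,8])
  i=8: ✗ (fails at j=9)
  i=9: ✗ (fails at j=10)
Positions where it holds: {6, 7} → 2.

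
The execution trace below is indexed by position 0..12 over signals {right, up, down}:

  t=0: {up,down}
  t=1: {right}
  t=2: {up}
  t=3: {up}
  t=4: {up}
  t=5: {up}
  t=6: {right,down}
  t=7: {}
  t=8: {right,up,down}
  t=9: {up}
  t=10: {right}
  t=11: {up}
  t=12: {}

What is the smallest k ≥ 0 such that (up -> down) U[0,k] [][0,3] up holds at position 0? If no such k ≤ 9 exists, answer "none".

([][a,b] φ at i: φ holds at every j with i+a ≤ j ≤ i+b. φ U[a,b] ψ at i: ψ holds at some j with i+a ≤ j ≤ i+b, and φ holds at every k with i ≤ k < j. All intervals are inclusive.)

Need earliest j ≥ 0 with [][0,3] up, and (up -> down) at every k in [0,j-1].
  j=0: rhs fails.
  j=1: rhs fails.
  j=2: rhs holds; lhs holds on [0,1]. k = 2.

2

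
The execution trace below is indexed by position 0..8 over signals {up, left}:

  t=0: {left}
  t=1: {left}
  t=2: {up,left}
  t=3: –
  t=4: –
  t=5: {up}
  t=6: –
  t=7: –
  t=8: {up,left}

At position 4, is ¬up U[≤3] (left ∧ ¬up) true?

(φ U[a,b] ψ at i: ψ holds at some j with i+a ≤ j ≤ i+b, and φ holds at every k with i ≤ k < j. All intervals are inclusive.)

Need some j in [4,7] with (left ∧ ¬up), and ¬up at every k in [4,j-1].
  j=4: (left ∧ ¬up) false.
  j=5: (left ∧ ¬up) false.
  j=6: (left ∧ ¬up) false.
  j=7: (left ∧ ¬up) false.
No j in the window works → until fails.

Does not hold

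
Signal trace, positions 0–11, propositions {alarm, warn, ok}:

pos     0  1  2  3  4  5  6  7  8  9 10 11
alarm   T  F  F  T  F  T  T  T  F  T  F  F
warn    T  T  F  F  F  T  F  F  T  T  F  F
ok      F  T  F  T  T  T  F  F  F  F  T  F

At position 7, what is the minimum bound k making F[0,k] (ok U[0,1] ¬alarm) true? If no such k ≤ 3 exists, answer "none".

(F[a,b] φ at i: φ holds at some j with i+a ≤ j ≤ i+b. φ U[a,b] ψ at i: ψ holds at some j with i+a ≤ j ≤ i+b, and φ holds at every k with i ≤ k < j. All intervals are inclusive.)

1

Scan j = 7,8,… for (ok U[0,1] ¬alarm):
  j=7: fails
  j=8: holds
First hit at j=8, so smallest k = 8-7 = 1.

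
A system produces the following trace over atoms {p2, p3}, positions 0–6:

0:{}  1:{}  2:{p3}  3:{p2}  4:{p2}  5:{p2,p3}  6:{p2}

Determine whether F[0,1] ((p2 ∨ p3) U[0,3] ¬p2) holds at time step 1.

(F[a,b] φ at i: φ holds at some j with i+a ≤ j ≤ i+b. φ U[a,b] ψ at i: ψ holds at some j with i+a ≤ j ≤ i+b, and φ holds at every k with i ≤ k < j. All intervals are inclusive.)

Check ((p2 ∨ p3) U[0,3] ¬p2) at each j in [1,2]:
  j=1: holds
  j=2: holds
Found at j=1 → formula holds.

Yes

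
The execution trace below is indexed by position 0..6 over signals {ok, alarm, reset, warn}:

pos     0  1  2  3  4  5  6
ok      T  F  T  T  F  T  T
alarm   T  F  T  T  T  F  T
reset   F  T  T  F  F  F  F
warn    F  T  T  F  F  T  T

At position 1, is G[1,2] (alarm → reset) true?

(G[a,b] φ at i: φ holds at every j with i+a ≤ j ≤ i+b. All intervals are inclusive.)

False

Check (alarm → reset) at every j in [2,3]:
  j=2: antecedent true; consequent true → ✓
  j=3: antecedent true; consequent false → ✗
Fails at j=3 → formula fails.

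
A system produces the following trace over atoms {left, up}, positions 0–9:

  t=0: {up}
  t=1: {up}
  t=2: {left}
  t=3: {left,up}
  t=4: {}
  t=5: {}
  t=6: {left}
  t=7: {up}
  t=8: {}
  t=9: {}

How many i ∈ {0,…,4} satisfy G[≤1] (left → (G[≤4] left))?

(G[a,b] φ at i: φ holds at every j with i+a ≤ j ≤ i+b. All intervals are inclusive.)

2

Evaluate at each i in [0,4]:
  i=0: ✓ (all of [0,1])
  i=1: ✗ (fails at j=2)
  i=2: ✗ (fails at j=2)
  i=3: ✗ (fails at j=3)
  i=4: ✓ (all of [4,5])
Positions where it holds: {0, 4} → 2.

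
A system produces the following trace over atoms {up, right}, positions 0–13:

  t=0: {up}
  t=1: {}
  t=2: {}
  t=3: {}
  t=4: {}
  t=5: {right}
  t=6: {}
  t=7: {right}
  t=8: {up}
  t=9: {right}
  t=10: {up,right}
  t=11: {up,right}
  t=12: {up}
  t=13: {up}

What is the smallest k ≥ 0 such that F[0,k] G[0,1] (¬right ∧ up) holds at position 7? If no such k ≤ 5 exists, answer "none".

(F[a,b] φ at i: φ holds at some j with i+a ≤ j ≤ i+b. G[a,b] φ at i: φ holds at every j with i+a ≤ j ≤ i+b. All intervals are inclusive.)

Scan j = 7,8,… for G[0,1] (¬right ∧ up):
  j=7: fails
  j=8: fails
  j=9: fails
  j=10: fails
  j=11: fails
  j=12: holds
First hit at j=12, so smallest k = 12-7 = 5.

5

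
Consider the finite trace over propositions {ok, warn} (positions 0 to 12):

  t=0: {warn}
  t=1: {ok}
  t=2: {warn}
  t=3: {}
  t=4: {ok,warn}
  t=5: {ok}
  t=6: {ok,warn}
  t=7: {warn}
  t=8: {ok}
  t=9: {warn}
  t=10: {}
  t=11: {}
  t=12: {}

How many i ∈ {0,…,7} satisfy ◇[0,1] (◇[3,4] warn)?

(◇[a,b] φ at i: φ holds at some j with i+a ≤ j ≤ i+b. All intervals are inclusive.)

Evaluate at each i in [0,7]:
  i=0: ✓ (witness j=0)
  i=1: ✓ (witness j=1)
  i=2: ✓ (witness j=2)
  i=3: ✓ (witness j=3)
  i=4: ✓ (witness j=4)
  i=5: ✓ (witness j=5)
  i=6: ✓ (witness j=6)
  i=7: ✗ (none in [7,8])
Positions where it holds: {0, 1, 2, 3, 4, 5, 6} → 7.

7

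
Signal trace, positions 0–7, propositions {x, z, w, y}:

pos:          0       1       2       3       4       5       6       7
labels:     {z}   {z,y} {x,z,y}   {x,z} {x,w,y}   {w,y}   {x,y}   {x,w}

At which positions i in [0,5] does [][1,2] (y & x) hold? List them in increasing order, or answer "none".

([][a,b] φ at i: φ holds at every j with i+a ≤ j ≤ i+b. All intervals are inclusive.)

Evaluate at each i in [0,5]:
  i=0: ✗ (fails at j=1)
  i=1: ✗ (fails at j=3)
  i=2: ✗ (fails at j=3)
  i=3: ✗ (fails at j=5)
  i=4: ✗ (fails at j=5)
  i=5: ✗ (fails at j=7)

none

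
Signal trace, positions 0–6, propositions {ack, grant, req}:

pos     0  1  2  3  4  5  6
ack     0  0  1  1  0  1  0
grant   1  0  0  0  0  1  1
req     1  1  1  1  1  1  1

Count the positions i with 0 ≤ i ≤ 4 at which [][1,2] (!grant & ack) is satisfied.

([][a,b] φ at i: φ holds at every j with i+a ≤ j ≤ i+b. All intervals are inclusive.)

1

Evaluate at each i in [0,4]:
  i=0: ✗ (fails at j=1)
  i=1: ✓ (all of [2,3])
  i=2: ✗ (fails at j=4)
  i=3: ✗ (fails at j=4)
  i=4: ✗ (fails at j=5)
Positions where it holds: {1} → 1.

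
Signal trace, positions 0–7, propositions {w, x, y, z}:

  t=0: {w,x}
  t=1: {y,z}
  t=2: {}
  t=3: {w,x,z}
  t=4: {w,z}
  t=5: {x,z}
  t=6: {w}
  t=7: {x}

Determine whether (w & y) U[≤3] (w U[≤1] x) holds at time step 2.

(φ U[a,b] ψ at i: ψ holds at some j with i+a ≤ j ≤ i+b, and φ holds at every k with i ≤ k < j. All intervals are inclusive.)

No

Need some j in [2,5] with (w U[≤1] x), and (w & y) at every k in [2,j-1].
  j=2: (w U[≤1] x) — fails.
  j=3: (w U[≤1] x) holds, but (w & y) fails at k=2 → not this j.
  j=4: (w U[≤1] x) holds, but (w & y) fails at k=2 → not this j.
  j=5: (w U[≤1] x) holds, but (w & y) fails at k=2 → not this j.
No j in the window works → until fails.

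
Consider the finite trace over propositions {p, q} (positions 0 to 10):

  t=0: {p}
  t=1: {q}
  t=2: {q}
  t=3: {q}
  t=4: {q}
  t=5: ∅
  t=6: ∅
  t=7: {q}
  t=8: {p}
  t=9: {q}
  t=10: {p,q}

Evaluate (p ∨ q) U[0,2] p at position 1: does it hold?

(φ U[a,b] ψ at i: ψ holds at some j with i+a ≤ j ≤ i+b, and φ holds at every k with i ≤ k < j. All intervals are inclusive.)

No

Need some j in [1,3] with p, and (p ∨ q) at every k in [1,j-1].
  j=1: p false.
  j=2: p false.
  j=3: p false.
No j in the window works → until fails.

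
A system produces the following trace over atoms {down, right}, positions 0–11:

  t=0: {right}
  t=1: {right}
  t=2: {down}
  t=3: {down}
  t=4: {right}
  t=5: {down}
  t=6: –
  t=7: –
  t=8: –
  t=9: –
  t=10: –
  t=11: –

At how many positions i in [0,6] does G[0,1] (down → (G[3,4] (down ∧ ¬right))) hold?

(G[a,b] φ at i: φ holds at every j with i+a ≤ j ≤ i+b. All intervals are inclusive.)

Evaluate at each i in [0,6]:
  i=0: ✓ (all of [0,1])
  i=1: ✗ (fails at j=2)
  i=2: ✗ (fails at j=2)
  i=3: ✗ (fails at j=3)
  i=4: ✗ (fails at j=5)
  i=5: ✗ (fails at j=5)
  i=6: ✓ (all of [6,7])
Positions where it holds: {0, 6} → 2.

2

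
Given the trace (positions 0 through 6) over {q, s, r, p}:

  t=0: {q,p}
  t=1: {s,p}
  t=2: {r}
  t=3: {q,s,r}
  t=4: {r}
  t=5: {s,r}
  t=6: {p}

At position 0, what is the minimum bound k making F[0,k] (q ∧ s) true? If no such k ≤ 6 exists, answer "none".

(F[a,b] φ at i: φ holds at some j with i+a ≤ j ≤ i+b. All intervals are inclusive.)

3

Scan j = 0,1,… for (q ∧ s):
  j=0: fails
  j=1: fails
  j=2: fails
  j=3: holds
First hit at j=3, so smallest k = 3-0 = 3.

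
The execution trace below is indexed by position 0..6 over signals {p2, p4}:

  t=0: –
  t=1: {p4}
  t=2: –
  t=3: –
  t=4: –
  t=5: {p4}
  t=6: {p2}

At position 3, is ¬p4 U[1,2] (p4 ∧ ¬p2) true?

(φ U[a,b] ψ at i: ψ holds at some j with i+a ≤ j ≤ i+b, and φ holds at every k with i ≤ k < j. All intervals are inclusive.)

Yes

Need some j in [4,5] with (p4 ∧ ¬p2), and ¬p4 at every k in [3,j-1].
  j=4: (p4 ∧ ¬p2) false.
  j=5: (p4 ∧ ¬p2) holds; ¬p4 holds at every k in [3,4] → satisfied.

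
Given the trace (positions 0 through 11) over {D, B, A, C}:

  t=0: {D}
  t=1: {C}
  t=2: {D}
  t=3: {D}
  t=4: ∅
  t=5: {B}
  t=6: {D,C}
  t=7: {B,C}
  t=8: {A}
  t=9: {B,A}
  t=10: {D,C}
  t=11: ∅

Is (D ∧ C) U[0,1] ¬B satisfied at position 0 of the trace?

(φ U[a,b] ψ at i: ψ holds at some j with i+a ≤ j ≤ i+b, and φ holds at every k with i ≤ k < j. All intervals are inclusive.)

Holds

Need some j in [0,1] with ¬B, and (D ∧ C) at every k in [0,j-1].
  j=0: ¬B holds; no prefix to check → satisfied.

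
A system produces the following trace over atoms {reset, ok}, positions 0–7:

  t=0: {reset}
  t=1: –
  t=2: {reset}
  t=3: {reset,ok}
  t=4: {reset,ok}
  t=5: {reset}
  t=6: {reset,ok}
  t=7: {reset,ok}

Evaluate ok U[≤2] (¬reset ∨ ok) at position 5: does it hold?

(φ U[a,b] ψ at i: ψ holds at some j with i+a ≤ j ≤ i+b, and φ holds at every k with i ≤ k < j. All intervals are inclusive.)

Need some j in [5,7] with (¬reset ∨ ok), and ok at every k in [5,j-1].
  j=5: (¬reset ∨ ok) false.
  j=6: (¬reset ∨ ok) holds, but ok fails at k=5 → not this j.
  j=7: (¬reset ∨ ok) holds, but ok fails at k=5 → not this j.
No j in the window works → until fails.

False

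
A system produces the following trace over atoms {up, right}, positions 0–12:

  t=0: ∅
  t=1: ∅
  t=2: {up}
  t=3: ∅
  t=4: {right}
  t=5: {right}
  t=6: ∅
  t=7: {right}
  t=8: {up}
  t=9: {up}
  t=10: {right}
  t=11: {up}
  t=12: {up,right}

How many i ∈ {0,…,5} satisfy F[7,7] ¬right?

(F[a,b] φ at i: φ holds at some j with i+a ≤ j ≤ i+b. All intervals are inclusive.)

3

Evaluate at each i in [0,5]:
  i=0: ✗ (none in [7,7])
  i=1: ✓ (witness j=8)
  i=2: ✓ (witness j=9)
  i=3: ✗ (none in [10,10])
  i=4: ✓ (witness j=11)
  i=5: ✗ (none in [12,12])
Positions where it holds: {1, 2, 4} → 3.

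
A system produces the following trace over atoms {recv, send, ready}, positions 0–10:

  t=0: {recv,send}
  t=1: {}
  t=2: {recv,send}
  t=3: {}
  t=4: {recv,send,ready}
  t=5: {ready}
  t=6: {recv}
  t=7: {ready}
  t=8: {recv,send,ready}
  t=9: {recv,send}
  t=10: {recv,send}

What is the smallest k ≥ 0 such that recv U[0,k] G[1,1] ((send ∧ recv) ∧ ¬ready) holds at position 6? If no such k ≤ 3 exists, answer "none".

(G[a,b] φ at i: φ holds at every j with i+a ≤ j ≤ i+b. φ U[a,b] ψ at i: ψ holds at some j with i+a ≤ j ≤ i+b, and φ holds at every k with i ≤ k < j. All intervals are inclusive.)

none

Need earliest j ≥ 6 with G[1,1] ((send ∧ recv) ∧ ¬ready), and recv at every k in [6,j-1].
  j=6: rhs fails.
  j=7: rhs fails.
  j=8: rhs holds but lhs fails at k=7.
  j=9: rhs holds but lhs fails at k=7.
No witness within the range → none.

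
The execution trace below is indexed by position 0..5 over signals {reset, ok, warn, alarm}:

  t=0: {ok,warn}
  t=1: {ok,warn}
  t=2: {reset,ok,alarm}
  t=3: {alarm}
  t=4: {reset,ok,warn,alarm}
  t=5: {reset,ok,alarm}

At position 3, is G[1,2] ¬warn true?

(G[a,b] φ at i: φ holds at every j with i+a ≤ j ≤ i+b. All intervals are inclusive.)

No

Check ¬warn at every j in [4,5]:
  j=4: false
  j=5: true
Fails at j=4 → formula fails.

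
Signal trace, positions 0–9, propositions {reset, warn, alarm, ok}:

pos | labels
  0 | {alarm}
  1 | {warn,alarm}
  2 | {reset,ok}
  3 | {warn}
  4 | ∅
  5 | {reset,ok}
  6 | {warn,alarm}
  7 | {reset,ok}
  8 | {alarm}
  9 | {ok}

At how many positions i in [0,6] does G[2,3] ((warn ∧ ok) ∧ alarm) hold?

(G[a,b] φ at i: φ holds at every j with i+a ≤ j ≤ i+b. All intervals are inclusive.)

0

Evaluate at each i in [0,6]:
  i=0: ✗ (fails at j=2)
  i=1: ✗ (fails at j=3)
  i=2: ✗ (fails at j=4)
  i=3: ✗ (fails at j=5)
  i=4: ✗ (fails at j=6)
  i=5: ✗ (fails at j=7)
  i=6: ✗ (fails at j=8)
Positions where it holds: {} → 0.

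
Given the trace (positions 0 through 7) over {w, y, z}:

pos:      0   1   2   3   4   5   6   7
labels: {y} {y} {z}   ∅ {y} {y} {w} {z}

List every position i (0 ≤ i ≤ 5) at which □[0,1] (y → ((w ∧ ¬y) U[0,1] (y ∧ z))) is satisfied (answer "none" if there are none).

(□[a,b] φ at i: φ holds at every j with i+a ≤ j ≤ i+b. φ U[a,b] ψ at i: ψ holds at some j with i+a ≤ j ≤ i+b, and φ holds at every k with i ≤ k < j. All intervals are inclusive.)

Evaluate at each i in [0,5]:
  i=0: ✗ (fails at j=0)
  i=1: ✗ (fails at j=1)
  i=2: ✓ (all of [2,3])
  i=3: ✗ (fails at j=4)
  i=4: ✗ (fails at j=4)
  i=5: ✗ (fails at j=5)

2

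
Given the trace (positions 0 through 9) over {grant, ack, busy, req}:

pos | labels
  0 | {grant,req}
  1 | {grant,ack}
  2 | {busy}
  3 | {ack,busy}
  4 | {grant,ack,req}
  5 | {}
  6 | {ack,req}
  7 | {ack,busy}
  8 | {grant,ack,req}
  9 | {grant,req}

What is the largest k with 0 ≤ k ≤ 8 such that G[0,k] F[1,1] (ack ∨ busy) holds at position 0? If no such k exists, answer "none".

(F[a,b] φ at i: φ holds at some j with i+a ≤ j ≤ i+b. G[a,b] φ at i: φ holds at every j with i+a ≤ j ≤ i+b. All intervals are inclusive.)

3

F[1,1] (ack ∨ busy) must hold from j=0 onward; find where it first fails.
  j=0: holds
  j=1: holds
  j=2: holds
  j=3: holds
  j=4: fails
Holds on [0,3], so largest k = 3.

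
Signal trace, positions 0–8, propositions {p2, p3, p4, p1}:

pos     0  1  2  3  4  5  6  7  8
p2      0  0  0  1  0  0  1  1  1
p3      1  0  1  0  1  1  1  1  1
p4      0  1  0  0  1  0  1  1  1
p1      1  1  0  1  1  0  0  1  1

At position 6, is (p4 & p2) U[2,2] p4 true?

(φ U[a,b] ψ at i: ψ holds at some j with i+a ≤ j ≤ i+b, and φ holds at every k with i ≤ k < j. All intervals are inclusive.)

Holds

Need some j in [8,8] with p4, and (p4 & p2) at every k in [6,j-1].
  j=8: p4 holds; (p4 & p2) holds at every k in [6,7] → satisfied.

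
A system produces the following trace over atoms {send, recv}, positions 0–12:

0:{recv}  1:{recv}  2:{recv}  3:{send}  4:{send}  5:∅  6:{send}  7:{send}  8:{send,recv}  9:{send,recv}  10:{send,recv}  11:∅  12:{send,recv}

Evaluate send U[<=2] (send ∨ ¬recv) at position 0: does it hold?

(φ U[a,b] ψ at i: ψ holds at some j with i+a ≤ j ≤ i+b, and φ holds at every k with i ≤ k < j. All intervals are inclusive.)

Does not hold

Need some j in [0,2] with (send ∨ ¬recv), and send at every k in [0,j-1].
  j=0: (send ∨ ¬recv) false.
  j=1: (send ∨ ¬recv) false.
  j=2: (send ∨ ¬recv) false.
No j in the window works → until fails.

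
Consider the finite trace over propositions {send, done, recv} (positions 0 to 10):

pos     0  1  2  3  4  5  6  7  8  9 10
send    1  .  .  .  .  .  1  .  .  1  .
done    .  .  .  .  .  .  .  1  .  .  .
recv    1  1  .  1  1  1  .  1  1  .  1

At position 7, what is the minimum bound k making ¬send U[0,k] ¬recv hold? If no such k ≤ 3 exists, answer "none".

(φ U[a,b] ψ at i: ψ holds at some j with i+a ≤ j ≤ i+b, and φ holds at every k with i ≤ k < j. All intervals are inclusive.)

2

Need earliest j ≥ 7 with ¬recv, and ¬send at every k in [7,j-1].
  j=7: rhs fails.
  j=8: rhs fails.
  j=9: rhs holds; lhs holds on [7,8]. k = 2.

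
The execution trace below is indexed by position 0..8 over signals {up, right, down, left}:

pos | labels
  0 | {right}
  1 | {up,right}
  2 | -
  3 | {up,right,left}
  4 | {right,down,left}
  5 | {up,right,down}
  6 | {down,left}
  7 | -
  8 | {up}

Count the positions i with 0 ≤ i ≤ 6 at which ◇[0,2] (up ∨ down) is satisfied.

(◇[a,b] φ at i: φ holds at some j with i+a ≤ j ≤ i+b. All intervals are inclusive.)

Evaluate at each i in [0,6]:
  i=0: ✓ (witness j=1)
  i=1: ✓ (witness j=1)
  i=2: ✓ (witness j=3)
  i=3: ✓ (witness j=3)
  i=4: ✓ (witness j=4)
  i=5: ✓ (witness j=5)
  i=6: ✓ (witness j=6)
Positions where it holds: {0, 1, 2, 3, 4, 5, 6} → 7.

7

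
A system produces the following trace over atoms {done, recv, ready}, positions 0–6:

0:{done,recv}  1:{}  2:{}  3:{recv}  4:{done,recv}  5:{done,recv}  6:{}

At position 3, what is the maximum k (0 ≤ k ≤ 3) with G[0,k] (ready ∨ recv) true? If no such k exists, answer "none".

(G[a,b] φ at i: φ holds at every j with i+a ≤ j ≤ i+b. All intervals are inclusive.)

(ready ∨ recv) must hold from j=3 onward; find where it first fails.
  j=3: holds
  j=4: holds
  j=5: holds
  j=6: fails
Holds on [3,5], so largest k = 2.

2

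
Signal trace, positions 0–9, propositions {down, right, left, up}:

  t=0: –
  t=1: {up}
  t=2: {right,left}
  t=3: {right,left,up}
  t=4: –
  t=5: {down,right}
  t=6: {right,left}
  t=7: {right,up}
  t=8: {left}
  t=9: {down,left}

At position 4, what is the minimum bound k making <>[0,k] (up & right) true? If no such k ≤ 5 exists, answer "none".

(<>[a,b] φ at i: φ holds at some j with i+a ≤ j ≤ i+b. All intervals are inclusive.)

3

Scan j = 4,5,… for (up & right):
  j=4: fails
  j=5: fails
  j=6: fails
  j=7: holds
First hit at j=7, so smallest k = 7-4 = 3.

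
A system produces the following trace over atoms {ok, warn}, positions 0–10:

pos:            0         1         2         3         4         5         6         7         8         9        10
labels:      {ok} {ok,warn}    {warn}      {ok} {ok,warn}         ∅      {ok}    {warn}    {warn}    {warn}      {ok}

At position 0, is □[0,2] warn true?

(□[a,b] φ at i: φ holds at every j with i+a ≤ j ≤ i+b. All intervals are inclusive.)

False

Check warn at every j in [0,2]:
  j=0: false
  j=1: true
  j=2: true
Fails at j=0 → formula fails.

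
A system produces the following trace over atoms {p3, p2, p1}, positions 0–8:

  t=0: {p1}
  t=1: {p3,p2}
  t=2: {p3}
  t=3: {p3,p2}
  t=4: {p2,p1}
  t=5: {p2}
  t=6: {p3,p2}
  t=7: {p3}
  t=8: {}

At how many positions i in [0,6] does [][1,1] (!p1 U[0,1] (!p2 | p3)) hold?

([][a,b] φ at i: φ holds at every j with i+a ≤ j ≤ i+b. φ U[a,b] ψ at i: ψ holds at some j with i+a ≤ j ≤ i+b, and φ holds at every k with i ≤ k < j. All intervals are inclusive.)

Evaluate at each i in [0,6]:
  i=0: ✓ (all of [1,1])
  i=1: ✓ (all of [2,2])
  i=2: ✓ (all of [3,3])
  i=3: ✗ (fails at j=4)
  i=4: ✓ (all of [5,5])
  i=5: ✓ (all of [6,6])
  i=6: ✓ (all of [7,7])
Positions where it holds: {0, 1, 2, 4, 5, 6} → 6.

6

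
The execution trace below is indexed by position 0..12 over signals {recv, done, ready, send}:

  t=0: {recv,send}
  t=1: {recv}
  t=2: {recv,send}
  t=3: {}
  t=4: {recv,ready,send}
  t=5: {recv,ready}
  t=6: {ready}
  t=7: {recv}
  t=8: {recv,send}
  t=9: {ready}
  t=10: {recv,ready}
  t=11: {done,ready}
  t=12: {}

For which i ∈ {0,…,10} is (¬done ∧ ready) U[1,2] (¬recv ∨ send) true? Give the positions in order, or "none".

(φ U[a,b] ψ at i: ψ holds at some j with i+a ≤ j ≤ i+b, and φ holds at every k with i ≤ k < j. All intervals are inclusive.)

4, 5, 9, 10

Evaluate at each i in [0,10]:
  i=0: ✗ (lhs fails at k=0 before rhs at j=2)
  i=1: ✗ (lhs fails at k=1 before rhs at j=2)
  i=2: ✗ (lhs fails at k=2 before rhs at j=3)
  i=3: ✗ (lhs fails at k=3 before rhs at j=4)
  i=4: ✓ (rhs at j=6; lhs holds on [4,5])
  i=5: ✓ (rhs at j=6; lhs holds on [5,5])
  i=6: ✗ (lhs fails at k=7 before rhs at j=8)
  i=7: ✗ (lhs fails at k=7 before rhs at j=8)
  i=8: ✗ (lhs fails at k=8 before rhs at j=9)
  i=9: ✓ (rhs at j=11; lhs holds on [9,10])
  i=10: ✓ (rhs at j=11; lhs holds on [10,10])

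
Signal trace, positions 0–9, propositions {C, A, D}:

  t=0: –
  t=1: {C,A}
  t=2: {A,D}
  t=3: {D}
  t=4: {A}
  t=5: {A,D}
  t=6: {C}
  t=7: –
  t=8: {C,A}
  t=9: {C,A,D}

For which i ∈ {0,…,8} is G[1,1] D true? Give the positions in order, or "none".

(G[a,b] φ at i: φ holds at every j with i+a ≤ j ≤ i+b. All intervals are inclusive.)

Evaluate at each i in [0,8]:
  i=0: ✗ (fails at j=1)
  i=1: ✓ (all of [2,2])
  i=2: ✓ (all of [3,3])
  i=3: ✗ (fails at j=4)
  i=4: ✓ (all of [5,5])
  i=5: ✗ (fails at j=6)
  i=6: ✗ (fails at j=7)
  i=7: ✗ (fails at j=8)
  i=8: ✓ (all of [9,9])

1, 2, 4, 8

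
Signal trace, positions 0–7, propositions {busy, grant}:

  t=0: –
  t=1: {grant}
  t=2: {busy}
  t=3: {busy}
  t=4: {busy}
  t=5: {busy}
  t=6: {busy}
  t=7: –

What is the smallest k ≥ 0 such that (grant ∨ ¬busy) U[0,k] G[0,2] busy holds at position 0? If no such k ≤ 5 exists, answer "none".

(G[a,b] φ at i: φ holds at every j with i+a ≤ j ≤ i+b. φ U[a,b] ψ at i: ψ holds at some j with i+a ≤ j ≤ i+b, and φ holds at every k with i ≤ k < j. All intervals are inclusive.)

2

Need earliest j ≥ 0 with G[0,2] busy, and (grant ∨ ¬busy) at every k in [0,j-1].
  j=0: rhs fails.
  j=1: rhs fails.
  j=2: rhs holds; lhs holds on [0,1]. k = 2.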